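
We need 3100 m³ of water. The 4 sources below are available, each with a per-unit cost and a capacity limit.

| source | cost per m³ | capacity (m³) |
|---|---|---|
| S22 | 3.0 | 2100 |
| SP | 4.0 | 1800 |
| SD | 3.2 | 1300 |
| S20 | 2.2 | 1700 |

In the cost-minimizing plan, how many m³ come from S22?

1400

Fill from the cheapest source first.
S20 at 2.2: take all 1700 m³ — 1400 still needed.
Take 1400 from S22 at 3.0 to finish.
SD, SP: unused.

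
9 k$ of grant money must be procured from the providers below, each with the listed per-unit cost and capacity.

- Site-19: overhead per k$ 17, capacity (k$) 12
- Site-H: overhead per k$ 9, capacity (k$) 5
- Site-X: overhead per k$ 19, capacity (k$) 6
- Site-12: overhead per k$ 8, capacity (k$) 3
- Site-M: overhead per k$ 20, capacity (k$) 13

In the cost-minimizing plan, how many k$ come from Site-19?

Use providers in increasing cost order.
Take 3 from Site-12 at 8 → need 6 more.
Take 5 from Site-H at 9 → need 1 more.
Take 1 from Site-19 at 17 to finish.
Site-X, Site-M: unused.

1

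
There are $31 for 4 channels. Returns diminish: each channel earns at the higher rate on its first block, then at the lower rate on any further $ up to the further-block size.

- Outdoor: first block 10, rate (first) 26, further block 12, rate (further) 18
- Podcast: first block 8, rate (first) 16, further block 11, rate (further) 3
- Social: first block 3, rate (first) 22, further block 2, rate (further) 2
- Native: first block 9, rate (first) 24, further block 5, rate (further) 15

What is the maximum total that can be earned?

704

Order all 8 blocks by rate: Outdoor/T1 26 > Native/T1 24 > Social/T1 22 > Outdoor/T2 18 > Podcast/T1 16 > Native/T2 15 > Podcast/T2 3 > Social/T2 2.
Outdoor T1 at 26: fill all 10 → 21 left.
Fill Native T1 block (9 at 24) → 12 left.
Social T1 at 22: fill all 3 → 9 left.
9 remain; put them into Outdoor T2 at 18.
Total = 26×10 + 24×9 + 22×3 + 18×9 = 704.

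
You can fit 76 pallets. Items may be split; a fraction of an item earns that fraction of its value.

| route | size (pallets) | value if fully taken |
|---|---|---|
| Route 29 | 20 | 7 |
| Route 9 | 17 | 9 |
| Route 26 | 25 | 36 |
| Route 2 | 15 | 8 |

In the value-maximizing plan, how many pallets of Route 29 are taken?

19

Rank by value-to-size ratio: Route 26 36/25≈1.44, Route 2 8/15≈0.533, Route 9 9/17≈0.529, Route 29 7/20≈0.35.
All 25 pallets of Route 26 fit (value 36) — 51 remain.
Route 2: take in full, 15 pallets for value 8 — 36 left.
Route 9: take in full, 17 pallets for value 9 — 19 left.
19 pallets left: a 19/20 share of Route 29 gives 7×19/20 = 6.65.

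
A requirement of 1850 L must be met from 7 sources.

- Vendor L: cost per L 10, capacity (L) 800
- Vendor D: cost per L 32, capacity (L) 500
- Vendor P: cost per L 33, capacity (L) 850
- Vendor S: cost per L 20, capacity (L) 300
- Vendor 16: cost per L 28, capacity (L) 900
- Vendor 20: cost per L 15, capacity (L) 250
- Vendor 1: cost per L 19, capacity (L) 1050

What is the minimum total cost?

Fill from the cheapest source first.
Take 800 from Vendor L at 10 → need 1050 more.
Vendor 20 at 15: take all 250 L → 800 still needed.
Vendor 1 at 19: take 800 of its 1050 → requirement met.
Vendor S, Vendor 16, Vendor D, Vendor P: unused.
Cost = 800×10 + 250×15 + 800×19 = 26950.

26950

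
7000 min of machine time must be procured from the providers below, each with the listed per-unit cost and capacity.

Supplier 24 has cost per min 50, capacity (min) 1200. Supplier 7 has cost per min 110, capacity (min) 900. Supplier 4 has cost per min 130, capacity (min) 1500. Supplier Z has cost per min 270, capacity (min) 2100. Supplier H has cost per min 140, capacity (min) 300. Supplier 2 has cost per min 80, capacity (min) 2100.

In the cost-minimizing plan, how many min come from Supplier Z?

1000

Fill from the cheapest provider first.
Take 1200 from Supplier 24 at 50 ; need 5800 more.
Supplier 2 (80): use full 2100 ; 3700 min to go.
Supplier 7 at 110: take all 900 min ; 2800 still needed.
Supplier 4 at 130: take all 1500 min ; 1300 still needed.
Supplier H (140): use full 300 ; 1000 min to go.
Take 1000 from Supplier Z at 270 to finish.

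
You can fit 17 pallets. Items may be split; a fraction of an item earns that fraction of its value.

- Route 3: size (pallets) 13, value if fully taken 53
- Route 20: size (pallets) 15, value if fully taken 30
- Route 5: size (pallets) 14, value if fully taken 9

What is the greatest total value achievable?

Sort by value density: Route 3 53/13≈4.08, Route 20 30/15≈2, Route 5 9/14≈0.643.
Route 3: take in full, 13 pallets for value 53 → 4 left.
Only 4 pallets remain; take 4/15 of Route 20 for value 30×4/15 = 8.
Total value = 61.

61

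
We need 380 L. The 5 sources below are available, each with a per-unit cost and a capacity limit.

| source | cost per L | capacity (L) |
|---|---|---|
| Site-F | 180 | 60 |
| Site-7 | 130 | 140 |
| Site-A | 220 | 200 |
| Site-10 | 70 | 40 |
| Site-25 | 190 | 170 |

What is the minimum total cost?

58400

Fill from the cheapest source first.
Take 40 from Site-10 at 70 ; need 340 more.
Site-7 (130): use full 140 ; 200 L to go.
Site-F at 180: take all 60 L ; 140 still needed.
Site-25 at 190: take 140 of its 170 ; requirement met.
Site-A: unused.
Cost = 40×70 + 140×130 + 60×180 + 140×190 = 58400.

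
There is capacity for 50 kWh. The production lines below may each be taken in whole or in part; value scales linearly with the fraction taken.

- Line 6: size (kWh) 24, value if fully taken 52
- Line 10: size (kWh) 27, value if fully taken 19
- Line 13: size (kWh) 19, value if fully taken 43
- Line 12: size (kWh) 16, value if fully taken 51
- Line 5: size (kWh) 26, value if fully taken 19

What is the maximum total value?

Rank by value-to-size ratio: Line 12 51/16≈3.19, Line 13 43/19≈2.26, Line 6 52/24≈2.17, Line 5 19/26≈0.731, Line 10 19/27≈0.704.
Line 12: take in full, 16 kWh for value 51 — 34 left.
Take all of Line 13 (19 kWh, value 43) — 15 kWh left.
Only 15 kWh remain; take 15/24 of Line 6 for value 52×15/24 = 32.5.
Total value = 126.5.

126.5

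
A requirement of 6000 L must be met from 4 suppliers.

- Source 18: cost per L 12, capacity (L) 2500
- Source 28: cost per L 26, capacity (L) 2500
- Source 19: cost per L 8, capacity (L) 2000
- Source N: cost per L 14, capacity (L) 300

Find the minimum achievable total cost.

Cheapest first:
Source 19 at 8: take all 2000 L → 4000 still needed.
Source 18 (12): use full 2500 → 1500 L to go.
Take 300 from Source N at 14 → need 1200 more.
Source 28 (26): take the remaining 1200 → done.
Cost = 2000×8 + 2500×12 + 300×14 + 1200×26 = 81400.

81400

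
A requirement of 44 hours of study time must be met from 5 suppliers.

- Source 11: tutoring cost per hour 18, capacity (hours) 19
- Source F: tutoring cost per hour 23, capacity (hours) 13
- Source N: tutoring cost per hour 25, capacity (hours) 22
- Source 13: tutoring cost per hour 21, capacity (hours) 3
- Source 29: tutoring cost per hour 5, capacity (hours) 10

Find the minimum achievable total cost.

Use suppliers in increasing cost order.
Source 29 (5): use full 10 — 34 hours to go.
Source 11 at 18: take all 19 hours — 15 still needed.
Take 3 from Source 13 at 21 — need 12 more.
Take 12 from Source F at 23 to finish.
Source N: unused.
Cost = 10×5 + 19×18 + 3×21 + 12×23 = 731.

731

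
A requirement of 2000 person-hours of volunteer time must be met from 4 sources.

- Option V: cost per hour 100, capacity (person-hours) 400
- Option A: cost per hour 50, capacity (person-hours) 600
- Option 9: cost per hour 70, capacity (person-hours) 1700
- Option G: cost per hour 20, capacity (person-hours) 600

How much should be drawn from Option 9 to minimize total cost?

Fill from the cheapest source first.
Option G (20): use full 600 → 1400 person-hours to go.
Option A (50): use full 600 → 800 person-hours to go.
Option 9 (70): take the remaining 800 → done.
Option V: unused.

800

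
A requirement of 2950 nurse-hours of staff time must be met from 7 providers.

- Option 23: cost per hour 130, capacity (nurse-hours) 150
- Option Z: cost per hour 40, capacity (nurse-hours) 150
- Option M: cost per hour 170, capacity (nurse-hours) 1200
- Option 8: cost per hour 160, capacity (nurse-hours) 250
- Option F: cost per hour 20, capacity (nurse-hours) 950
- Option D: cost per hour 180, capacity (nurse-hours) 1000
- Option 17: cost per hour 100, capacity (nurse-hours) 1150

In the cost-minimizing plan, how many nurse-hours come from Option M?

300

Use providers in increasing cost order.
Option F at 20: take all 950 nurse-hours → 2000 still needed.
Option Z (40): use full 150 → 1850 nurse-hours to go.
Option 17 at 100: take all 1150 nurse-hours → 700 still needed.
Option 23 (130): use full 150 → 550 nurse-hours to go.
Take 250 from Option 8 at 160 → need 300 more.
Take 300 from Option M at 170 to finish.
Option D: unused.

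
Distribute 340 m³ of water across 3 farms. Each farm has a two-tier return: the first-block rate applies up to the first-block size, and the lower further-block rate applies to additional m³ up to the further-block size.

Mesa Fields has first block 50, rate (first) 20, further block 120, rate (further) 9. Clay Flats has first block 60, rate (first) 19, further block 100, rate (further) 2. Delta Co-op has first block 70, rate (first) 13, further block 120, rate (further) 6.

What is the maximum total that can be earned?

Order all 6 blocks by rate: Mesa Fields/first 20 > Clay Flats/first 19 > Delta Co-op/first 13 > Mesa Fields/second 9 > Delta Co-op/second 6 > Clay Flats/second 2.
Mesa Fields first at 20: fill all 50 — 290 left.
Fill Clay Flats first block (60 at 19) — 230 left.
Delta Co-op/first (13): +70 — 160 left.
Mesa Fields/second (9): +120 — 40 left.
Delta Co-op second at 6: only 40 left, fill 40.
Total = 20×50 + 19×60 + 13×70 + 9×120 + 6×40 = 4370.

4370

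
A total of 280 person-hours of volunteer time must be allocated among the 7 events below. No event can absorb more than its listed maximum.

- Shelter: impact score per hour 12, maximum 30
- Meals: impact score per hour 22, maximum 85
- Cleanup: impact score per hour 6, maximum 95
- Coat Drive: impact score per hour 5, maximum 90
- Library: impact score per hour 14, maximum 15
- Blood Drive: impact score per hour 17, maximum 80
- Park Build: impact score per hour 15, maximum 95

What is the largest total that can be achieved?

Order the events by impact score per hour: Meals 22 > Blood Drive 17 > Park Build 15 > Library 14 > Shelter 12 > Cleanup 6 > Coat Drive 5.
Give Meals 85 to hit its cap of 85 → 195 left.
Blood Drive takes 80 to reach its cap of 80 → 115 left.
Park Build takes 95 to reach its cap of 95 → 20 left.
Library: +15 to 15 (cap) → 5 left.
Shelter has room for 30 but only 5 remain, so it gets 5.
Total = 12×5 + 22×85 + 14×15 + 17×80 + 15×95 = 4925.

4925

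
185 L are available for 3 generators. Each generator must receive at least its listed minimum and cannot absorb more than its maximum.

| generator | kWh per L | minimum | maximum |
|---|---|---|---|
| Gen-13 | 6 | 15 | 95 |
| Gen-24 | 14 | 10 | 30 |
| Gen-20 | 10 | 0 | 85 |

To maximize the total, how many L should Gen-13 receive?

70

Meeting every minimum uses 15+10+0 = 25 L, leaving 160.
Highest kWh per L first: Gen-24 14 > Gen-20 10 > Gen-13 6.
Gen-24: +20 to 30 (cap) ; 140 left.
Gen-20 takes 85 more to reach its cap of 85 ; 55 left.
Gen-13: +55 (room for 80) → 70. Pool exhausted.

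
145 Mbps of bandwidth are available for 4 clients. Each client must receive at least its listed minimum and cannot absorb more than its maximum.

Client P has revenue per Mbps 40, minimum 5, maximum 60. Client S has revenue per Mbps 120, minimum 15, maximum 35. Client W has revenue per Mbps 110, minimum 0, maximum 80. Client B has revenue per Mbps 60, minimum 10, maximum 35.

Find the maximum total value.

Meeting every minimum uses 5+15+0+10 = 30 Mbps, leaving 115.
Rank by revenue per Mbps: Client S 120 > Client W 110 > Client B 60 > Client P 40.
Client S takes 20 more to reach its cap of 35 ; 95 left.
Give Client W 80 more to hit its cap of 80 ; 15 left.
Client B has room for 25 more but only 15 remain, so it gets 25.
Total = 40×5 + 120×35 + 110×80 + 60×25 = 14700.

14700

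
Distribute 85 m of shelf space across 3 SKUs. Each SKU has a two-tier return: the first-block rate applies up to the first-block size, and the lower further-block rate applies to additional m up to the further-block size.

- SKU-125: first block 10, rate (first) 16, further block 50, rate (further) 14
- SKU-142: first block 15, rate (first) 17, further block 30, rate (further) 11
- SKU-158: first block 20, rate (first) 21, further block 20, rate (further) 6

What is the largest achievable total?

1395

Rank every tier by rate: SKU-158/T1 21 > SKU-142/T1 17 > SKU-125/T1 16 > SKU-125/T2 14 > SKU-142/T2 11 > SKU-158/T2 6.
Fill SKU-158 T1 block (20 at 21) — 65 left.
SKU-142/T1 (17): +15 — 50 left.
SKU-125 T1 at 16: fill all 10 — 40 left.
SKU-125/T2: +40 of 50 at 14; pool empty.
Total = 21×20 + 17×15 + 16×10 + 14×40 = 1395.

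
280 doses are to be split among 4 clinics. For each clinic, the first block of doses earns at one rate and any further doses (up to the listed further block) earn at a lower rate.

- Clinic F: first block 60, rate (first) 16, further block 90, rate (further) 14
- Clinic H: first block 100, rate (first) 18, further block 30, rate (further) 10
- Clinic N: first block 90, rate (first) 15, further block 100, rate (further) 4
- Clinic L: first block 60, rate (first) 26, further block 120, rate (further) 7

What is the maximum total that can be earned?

Order all 8 blocks by rate: Clinic L/tier1 26 > Clinic H/tier1 18 > Clinic F/tier1 16 > Clinic N/tier1 15 > Clinic F/tier2 14 > Clinic H/tier2 10 > Clinic L/tier2 7 > Clinic N/tier2 4.
Clinic L/tier1 (26): +60 ; 220 left.
Fill Clinic H tier1 block (100 at 18) ; 120 left.
Clinic F tier1 at 16: fill all 60 ; 60 left.
60 remain; put them into Clinic N tier1 at 15.
Total = 26×60 + 18×100 + 16×60 + 15×60 = 5220.

5220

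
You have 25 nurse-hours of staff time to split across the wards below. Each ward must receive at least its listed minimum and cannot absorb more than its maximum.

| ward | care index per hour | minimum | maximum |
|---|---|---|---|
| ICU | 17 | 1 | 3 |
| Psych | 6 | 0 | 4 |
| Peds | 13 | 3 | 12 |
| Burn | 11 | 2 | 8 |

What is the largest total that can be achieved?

307

Meeting every minimum uses 1+0+3+2 = 6 nurse-hours, leaving 19.
Rank by care index per hour: ICU 17 > Peds 13 > Burn 11 > Psych 6.
ICU: +2 to 3 (cap) → 17 left.
Give Peds 9 more to hit its cap of 12 → 8 left.
Give Burn 6 more to hit its cap of 8 → 2 left.
Psych: +2 (room for 4) → 2. Pool exhausted.
Total = 17×3 + 6×2 + 13×12 + 11×8 = 307.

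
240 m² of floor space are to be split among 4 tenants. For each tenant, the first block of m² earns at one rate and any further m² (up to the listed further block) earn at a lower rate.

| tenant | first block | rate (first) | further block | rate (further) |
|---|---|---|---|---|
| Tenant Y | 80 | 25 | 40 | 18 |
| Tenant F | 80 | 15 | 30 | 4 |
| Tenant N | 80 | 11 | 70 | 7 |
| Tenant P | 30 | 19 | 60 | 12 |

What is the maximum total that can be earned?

Rank every tier by rate: Tenant Y/first 25 > Tenant P/first 19 > Tenant Y/second 18 > Tenant F/first 15 > Tenant P/second 12 > Tenant N/first 11 > Tenant N/second 7 > Tenant F/second 4.
Tenant Y first at 25: fill all 80 — 160 left.
Tenant P/first (19): +30 — 130 left.
Tenant Y/second (18): +40 — 90 left.
Tenant F first at 15: fill all 80 — 10 left.
10 remain; put them into Tenant P second at 12.
Total = 25×80 + 19×30 + 18×40 + 15×80 + 12×10 = 4610.

4610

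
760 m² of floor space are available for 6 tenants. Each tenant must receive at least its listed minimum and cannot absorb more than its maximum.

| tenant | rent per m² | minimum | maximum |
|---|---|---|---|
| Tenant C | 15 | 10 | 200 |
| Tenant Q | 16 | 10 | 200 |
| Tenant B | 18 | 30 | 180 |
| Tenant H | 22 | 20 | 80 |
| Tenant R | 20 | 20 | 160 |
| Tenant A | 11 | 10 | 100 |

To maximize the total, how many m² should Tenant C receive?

Meeting every minimum uses 10+10+30+20+20+10 = 100 m², leaving 660.
Rank by rent per m²: Tenant H 22 > Tenant R 20 > Tenant B 18 > Tenant Q 16 > Tenant C 15 > Tenant A 11.
Give Tenant H 60 more to hit its cap of 80 — 600 left.
Give Tenant R 140 more to hit its cap of 160 — 460 left.
Give Tenant B 150 more to hit its cap of 180 — 310 left.
Tenant Q: +190 to 200 (cap) — 120 left.
Tenant C has room for 190 more but only 120 remain, so it gets 130.

130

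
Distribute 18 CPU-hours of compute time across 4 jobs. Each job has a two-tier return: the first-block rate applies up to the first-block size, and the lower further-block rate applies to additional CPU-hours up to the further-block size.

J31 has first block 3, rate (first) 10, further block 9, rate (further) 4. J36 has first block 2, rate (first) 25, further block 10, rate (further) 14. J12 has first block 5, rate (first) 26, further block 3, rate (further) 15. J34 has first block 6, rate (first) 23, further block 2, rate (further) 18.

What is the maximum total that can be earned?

399

Rank every tier by rate: J12/first 26 > J36/first 25 > J34/first 23 > J34/second 18 > J12/second 15 > J36/second 14 > J31/first 10 > J31/second 4.
J12 first at 26: fill all 5 → 13 left.
Fill J36 first block (2 at 25) → 11 left.
J34 first at 23: fill all 6 → 5 left.
Fill J34 second block (2 at 18) → 3 left.
Fill J12 second block (3 at 15) → 0 left.
Total = 26×5 + 25×2 + 23×6 + 18×2 + 15×3 = 399.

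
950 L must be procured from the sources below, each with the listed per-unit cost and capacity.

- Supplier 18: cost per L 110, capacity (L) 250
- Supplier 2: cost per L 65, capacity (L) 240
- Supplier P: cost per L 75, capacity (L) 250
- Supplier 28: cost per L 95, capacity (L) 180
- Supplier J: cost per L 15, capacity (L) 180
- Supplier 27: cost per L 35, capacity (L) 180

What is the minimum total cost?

Use sources in increasing cost order.
Take 180 from Supplier J at 15 — need 770 more.
Supplier 27 (35): use full 180 — 590 L to go.
Supplier 2 (65): use full 240 — 350 L to go.
Supplier P (75): use full 250 — 100 L to go.
Supplier 28 (95): take the remaining 100 — done.
Supplier 18: unused.
Cost = 180×15 + 180×35 + 240×65 + 250×75 + 100×95 = 52850.

52850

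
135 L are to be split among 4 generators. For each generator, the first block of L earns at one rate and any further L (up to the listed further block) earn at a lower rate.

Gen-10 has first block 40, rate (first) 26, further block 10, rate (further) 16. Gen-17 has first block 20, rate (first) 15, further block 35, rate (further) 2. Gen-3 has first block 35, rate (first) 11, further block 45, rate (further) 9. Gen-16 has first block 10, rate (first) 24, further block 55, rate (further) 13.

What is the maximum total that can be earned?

2455

Rank every tier by rate: Gen-10/first 26 > Gen-16/first 24 > Gen-10/second 16 > Gen-17/first 15 > Gen-16/second 13 > Gen-3/first 11 > Gen-3/second 9 > Gen-17/second 2.
Gen-10 first at 26: fill all 40 ; 95 left.
Fill Gen-16 first block (10 at 24) ; 85 left.
Fill Gen-10 second block (10 at 16) ; 75 left.
Gen-17 first at 15: fill all 20 ; 55 left.
Fill Gen-16 second block (55 at 13) ; 0 left.
Total = 26×40 + 24×10 + 16×10 + 15×20 + 13×55 = 2455.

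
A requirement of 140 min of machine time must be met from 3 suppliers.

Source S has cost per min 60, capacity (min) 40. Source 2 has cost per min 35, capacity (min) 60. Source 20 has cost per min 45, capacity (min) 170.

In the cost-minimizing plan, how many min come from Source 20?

80

Cheapest first:
Source 2 (35): use full 60 ; 80 min to go.
Source 20 at 45: take 80 of its 170 ; requirement met.
Source S: unused.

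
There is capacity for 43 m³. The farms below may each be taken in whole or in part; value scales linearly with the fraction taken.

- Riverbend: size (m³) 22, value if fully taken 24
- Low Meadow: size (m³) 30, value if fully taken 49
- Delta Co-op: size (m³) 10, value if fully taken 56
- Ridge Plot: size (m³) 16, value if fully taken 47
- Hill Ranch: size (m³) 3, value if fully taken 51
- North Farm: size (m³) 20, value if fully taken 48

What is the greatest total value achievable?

187.6

Best value per unit of size first: Hill Ranch 51/3≈17, Delta Co-op 56/10≈5.6, Ridge Plot 47/16≈2.94, North Farm 48/20≈2.4, Low Meadow 49/30≈1.63, Riverbend 24/22≈1.09.
Take all of Hill Ranch (3 m³, value 51) → 40 m³ left.
Take all of Delta Co-op (10 m³, value 56) → 30 m³ left.
All 16 m³ of Ridge Plot fit (value 47) → 14 remain.
Only 14 m³ remain; take 14/20 of North Farm for value 48×14/20 = 33.6.
Total value = 187.6.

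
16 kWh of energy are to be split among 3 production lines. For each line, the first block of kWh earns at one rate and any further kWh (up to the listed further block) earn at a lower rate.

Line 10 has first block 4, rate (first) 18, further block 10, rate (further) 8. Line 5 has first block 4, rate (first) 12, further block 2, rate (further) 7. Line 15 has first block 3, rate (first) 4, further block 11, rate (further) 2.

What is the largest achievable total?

184

Order all 6 blocks by rate: Line 10/tier1 18 > Line 5/tier1 12 > Line 10/tier2 8 > Line 5/tier2 7 > Line 15/tier1 4 > Line 15/tier2 2.
Line 10 tier1 at 18: fill all 4 → 12 left.
Fill Line 5 tier1 block (4 at 12) → 8 left.
Line 10 tier2 at 8: only 8 left, fill 8.
Total = 18×4 + 12×4 + 8×8 = 184.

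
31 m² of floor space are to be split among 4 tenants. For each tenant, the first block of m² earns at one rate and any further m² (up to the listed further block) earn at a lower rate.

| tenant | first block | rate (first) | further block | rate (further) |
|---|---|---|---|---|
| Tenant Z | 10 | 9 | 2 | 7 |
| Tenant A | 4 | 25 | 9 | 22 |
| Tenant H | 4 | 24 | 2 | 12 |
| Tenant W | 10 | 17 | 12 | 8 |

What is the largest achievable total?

Order all 8 blocks by rate: Tenant A/T1 25 > Tenant H/T1 24 > Tenant A/T2 22 > Tenant W/T1 17 > Tenant H/T2 12 > Tenant Z/T1 9 > Tenant W/T2 8 > Tenant Z/T2 7.
Fill Tenant A T1 block (4 at 25) ; 27 left.
Tenant H/T1 (24): +4 ; 23 left.
Tenant A/T2 (22): +9 ; 14 left.
Tenant W T1 at 17: fill all 10 ; 4 left.
Tenant H T2 at 12: fill all 2 ; 2 left.
2 remain; put them into Tenant Z T1 at 9.
Total = 25×4 + 24×4 + 22×9 + 17×10 + 12×2 + 9×2 = 606.

606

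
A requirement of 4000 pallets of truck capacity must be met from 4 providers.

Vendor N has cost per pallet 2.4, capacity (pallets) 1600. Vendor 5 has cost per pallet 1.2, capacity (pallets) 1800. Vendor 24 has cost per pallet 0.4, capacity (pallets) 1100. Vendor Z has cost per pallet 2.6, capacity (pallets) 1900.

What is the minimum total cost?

5240

Use providers in increasing cost order.
Take 1100 from Vendor 24 at 0.4 ; need 2900 more.
Vendor 5 (1.2): use full 1800 ; 1100 pallets to go.
Vendor N (2.4): take the remaining 1100 ; done.
Vendor Z: unused.
Cost = 1100×0.4 + 1800×1.2 + 1100×2.4 = 5240.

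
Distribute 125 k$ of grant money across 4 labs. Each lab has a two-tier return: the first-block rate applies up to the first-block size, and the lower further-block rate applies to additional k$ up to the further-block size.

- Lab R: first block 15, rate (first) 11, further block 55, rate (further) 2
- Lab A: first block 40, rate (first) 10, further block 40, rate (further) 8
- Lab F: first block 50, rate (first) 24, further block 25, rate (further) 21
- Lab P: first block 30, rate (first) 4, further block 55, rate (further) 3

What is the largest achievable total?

Order all 8 blocks by rate: Lab F/tier1 24 > Lab F/tier2 21 > Lab R/tier1 11 > Lab A/tier1 10 > Lab A/tier2 8 > Lab P/tier1 4 > Lab P/tier2 3 > Lab R/tier2 2.
Lab F tier1 at 24: fill all 50 ; 75 left.
Lab F/tier2 (21): +25 ; 50 left.
Lab R tier1 at 11: fill all 15 ; 35 left.
Lab A/tier1: +35 of 40 at 10; pool empty.
Total = 24×50 + 21×25 + 11×15 + 10×35 = 2240.

2240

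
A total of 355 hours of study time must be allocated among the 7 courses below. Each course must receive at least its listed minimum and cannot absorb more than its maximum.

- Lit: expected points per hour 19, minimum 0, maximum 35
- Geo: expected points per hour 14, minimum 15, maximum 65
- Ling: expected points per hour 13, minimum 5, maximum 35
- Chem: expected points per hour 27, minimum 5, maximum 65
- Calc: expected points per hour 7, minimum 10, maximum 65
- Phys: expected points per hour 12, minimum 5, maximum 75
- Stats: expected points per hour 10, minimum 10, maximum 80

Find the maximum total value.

Meeting every minimum uses 0+15+5+5+10+5+10 = 50 hours, leaving 305.
Order the courses by expected points per hour: Chem 27 > Lit 19 > Geo 14 > Ling 13 > Phys 12 > Stats 10 > Calc 7.
Chem: +60 to 65 (cap) — 245 left.
Lit takes 35 more to reach its cap of 35 — 210 left.
Geo takes 50 more to reach its cap of 65 — 160 left.
Ling: +30 to 35 (cap) — 130 left.
Give Phys 70 more to hit its cap of 75 — 60 left.
Only 60 left; Stats takes them to reach 70.
Total = 19×35 + 14×65 + 13×35 + 27×65 + 7×10 + 12×75 + 10×70 = 5455.

5455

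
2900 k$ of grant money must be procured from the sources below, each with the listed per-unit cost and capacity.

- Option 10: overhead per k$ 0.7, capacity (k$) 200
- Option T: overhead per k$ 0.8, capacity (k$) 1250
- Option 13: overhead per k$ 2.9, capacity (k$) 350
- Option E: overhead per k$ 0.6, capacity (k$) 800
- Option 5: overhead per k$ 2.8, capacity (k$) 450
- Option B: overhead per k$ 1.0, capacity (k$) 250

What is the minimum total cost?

Use sources in increasing cost order.
Take 800 from Option E at 0.6 — need 2100 more.
Take 200 from Option 10 at 0.7 — need 1900 more.
Option T at 0.8: take all 1250 k$ — 650 still needed.
Option B (1.0): use full 250 — 400 k$ to go.
Option 5 (2.8): take the remaining 400 — done.
Option 13: unused.
Cost = 800×0.6 + 200×0.7 + 1250×0.8 + 250×1.0 + 400×2.8 = 2990.

2990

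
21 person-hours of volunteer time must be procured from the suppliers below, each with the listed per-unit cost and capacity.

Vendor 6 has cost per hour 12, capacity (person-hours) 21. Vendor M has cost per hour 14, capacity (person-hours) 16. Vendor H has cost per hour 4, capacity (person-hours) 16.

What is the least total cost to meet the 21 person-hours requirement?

124

Use suppliers in increasing cost order.
Vendor H (4): use full 16 ; 5 person-hours to go.
Take 5 from Vendor 6 at 12 to finish.
Vendor M: unused.
Cost = 16×4 + 5×12 = 124.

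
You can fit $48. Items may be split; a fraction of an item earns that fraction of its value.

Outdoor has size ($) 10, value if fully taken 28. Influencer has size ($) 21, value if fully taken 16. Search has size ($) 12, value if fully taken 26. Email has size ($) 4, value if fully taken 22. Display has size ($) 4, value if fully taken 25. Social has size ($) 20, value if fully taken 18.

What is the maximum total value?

Sort by value density: Display 25/4≈6.25, Email 22/4≈5.5, Outdoor 28/10≈2.8, Search 26/12≈2.17, Social 18/20≈0.9, Influencer 16/21≈0.762.
Take all of Display (4 $, value 25) ; 44 $ left.
Email: take in full, 4 $ for value 22 ; 40 left.
All 10 $ of Outdoor fit (value 28) ; 30 remain.
Take all of Search (12 $, value 26) ; 18 $ left.
Fill the last 18 $ with part of Social: 18/20 of it earns 16.2.
Total value = 117.2.

117.2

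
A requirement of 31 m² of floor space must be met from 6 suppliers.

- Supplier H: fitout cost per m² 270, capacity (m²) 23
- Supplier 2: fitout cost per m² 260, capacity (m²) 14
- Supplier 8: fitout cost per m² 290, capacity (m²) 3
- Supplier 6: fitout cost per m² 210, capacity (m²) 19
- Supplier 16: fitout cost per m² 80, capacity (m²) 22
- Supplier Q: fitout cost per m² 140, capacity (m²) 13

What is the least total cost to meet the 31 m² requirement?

3020

Fill from the cheapest supplier first.
Supplier 16 (80): use full 22 → 9 m² to go.
Take 9 from Supplier Q at 140 to finish.
Supplier 6, Supplier 2, Supplier H, Supplier 8: unused.
Cost = 22×80 + 9×140 = 3020.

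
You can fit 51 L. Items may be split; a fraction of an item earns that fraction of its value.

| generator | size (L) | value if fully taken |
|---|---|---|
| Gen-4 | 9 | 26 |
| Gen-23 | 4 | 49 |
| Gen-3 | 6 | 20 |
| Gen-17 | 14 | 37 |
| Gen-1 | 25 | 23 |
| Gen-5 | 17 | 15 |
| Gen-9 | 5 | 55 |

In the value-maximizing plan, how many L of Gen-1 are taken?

13

Best value per unit of size first: Gen-23 49/4≈12.2, Gen-9 55/5≈11, Gen-3 20/6≈3.33, Gen-4 26/9≈2.89, Gen-17 37/14≈2.64, Gen-1 23/25≈0.92, Gen-5 15/17≈0.882.
Take all of Gen-23 (4 L, value 49) ; 47 L left.
All 5 L of Gen-9 fit (value 55) ; 42 remain.
Gen-3: take in full, 6 L for value 20 ; 36 left.
Gen-4: take in full, 9 L for value 26 ; 27 left.
All 14 L of Gen-17 fit (value 37) ; 13 remain.
13 L left: a 13/25 share of Gen-1 gives 23×13/25 = 11.96.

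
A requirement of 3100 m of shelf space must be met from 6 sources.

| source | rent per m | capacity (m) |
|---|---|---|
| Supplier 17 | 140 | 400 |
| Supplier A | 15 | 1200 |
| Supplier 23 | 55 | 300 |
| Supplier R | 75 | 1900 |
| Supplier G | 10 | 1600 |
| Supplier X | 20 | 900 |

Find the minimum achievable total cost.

40000

Use sources in increasing cost order.
Supplier G (10): use full 1600 — 1500 m to go.
Supplier A at 15: take all 1200 m — 300 still needed.
Supplier X at 20: take 300 of its 900 — requirement met.
Supplier 23, Supplier R, Supplier 17: unused.
Cost = 1600×10 + 1200×15 + 300×20 = 40000.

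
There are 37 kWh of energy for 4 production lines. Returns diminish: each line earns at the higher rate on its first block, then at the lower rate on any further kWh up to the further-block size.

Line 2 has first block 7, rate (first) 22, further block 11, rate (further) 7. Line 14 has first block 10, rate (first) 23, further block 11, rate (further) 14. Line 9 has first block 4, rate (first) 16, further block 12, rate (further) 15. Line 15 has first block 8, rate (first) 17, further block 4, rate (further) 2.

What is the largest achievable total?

704

Treat each block as its own option and order by rate: Line 14/tier1 23 > Line 2/tier1 22 > Line 15/tier1 17 > Line 9/tier1 16 > Line 9/tier2 15 > Line 14/tier2 14 > Line 2/tier2 7 > Line 15/tier2 2.
Fill Line 14 tier1 block (10 at 23) → 27 left.
Fill Line 2 tier1 block (7 at 22) → 20 left.
Fill Line 15 tier1 block (8 at 17) → 12 left.
Fill Line 9 tier1 block (4 at 16) → 8 left.
8 remain; put them into Line 9 tier2 at 15.
Total = 23×10 + 22×7 + 17×8 + 16×4 + 15×8 = 704.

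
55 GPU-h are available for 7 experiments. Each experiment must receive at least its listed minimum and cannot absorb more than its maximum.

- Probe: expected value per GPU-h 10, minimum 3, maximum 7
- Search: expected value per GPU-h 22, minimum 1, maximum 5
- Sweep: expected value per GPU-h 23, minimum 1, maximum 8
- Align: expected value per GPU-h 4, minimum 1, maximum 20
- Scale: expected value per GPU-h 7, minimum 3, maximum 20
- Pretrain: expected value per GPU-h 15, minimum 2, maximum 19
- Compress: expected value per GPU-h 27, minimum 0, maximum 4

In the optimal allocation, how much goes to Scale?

11

Meeting every minimum uses 3+1+1+1+3+2+0 = 11 GPU-h, leaving 44.
Highest expected value per GPU-h first: Compress 27 > Sweep 23 > Search 22 > Pretrain 15 > Probe 10 > Scale 7 > Align 4.
Compress takes 4 more to reach its cap of 4 ; 40 left.
Sweep takes 7 more to reach its cap of 8 ; 33 left.
Search: +4 to 5 (cap) ; 29 left.
Give Pretrain 17 more to hit its cap of 19 ; 12 left.
Probe takes 4 more to reach its cap of 7 ; 8 left.
Scale: +8 (room for 17) → 11. Pool exhausted.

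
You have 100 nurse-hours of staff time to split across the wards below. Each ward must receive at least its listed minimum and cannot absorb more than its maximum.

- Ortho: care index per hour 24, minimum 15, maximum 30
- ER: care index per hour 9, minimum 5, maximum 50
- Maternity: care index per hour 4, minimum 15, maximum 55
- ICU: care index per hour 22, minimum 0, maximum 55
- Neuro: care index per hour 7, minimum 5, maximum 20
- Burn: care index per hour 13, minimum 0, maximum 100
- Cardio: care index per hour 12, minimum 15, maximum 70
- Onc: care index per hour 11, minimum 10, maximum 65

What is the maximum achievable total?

Meeting every minimum uses 15+5+15+0+5+0+15+10 = 65 nurse-hours, leaving 35.
Rank by care index per hour: Ortho 24 > ICU 22 > Burn 13 > Cardio 12 > Onc 11 > ER 9 > Neuro 7 > Maternity 4.
Give Ortho 15 more to hit its cap of 30 — 20 left.
ICU has room for 55 more but only 20 remain, so it gets 20.
Total = 24×30 + 9×5 + 4×15 + 22×20 + 7×5 + 12×15 + 11×10 = 1590.

1590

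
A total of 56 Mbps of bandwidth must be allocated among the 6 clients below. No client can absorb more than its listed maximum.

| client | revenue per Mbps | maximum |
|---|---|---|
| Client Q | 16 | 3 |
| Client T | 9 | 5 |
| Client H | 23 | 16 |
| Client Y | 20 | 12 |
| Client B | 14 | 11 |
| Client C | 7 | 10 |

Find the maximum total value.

Highest revenue per Mbps first: Client H 23 > Client Y 20 > Client Q 16 > Client B 14 > Client T 9 > Client C 7.
Client H: +16 to 16 (cap) ; 40 left.
Give Client Y 12 to hit its cap of 12 ; 28 left.
Give Client Q 3 to hit its cap of 3 ; 25 left.
Client B: +11 to 11 (cap) ; 14 left.
Give Client T 5 to hit its cap of 5 ; 9 left.
Client C: +9 (room for 10) → 9. Pool exhausted.
Total = 16×3 + 9×5 + 23×16 + 20×12 + 14×11 + 7×9 = 918.

918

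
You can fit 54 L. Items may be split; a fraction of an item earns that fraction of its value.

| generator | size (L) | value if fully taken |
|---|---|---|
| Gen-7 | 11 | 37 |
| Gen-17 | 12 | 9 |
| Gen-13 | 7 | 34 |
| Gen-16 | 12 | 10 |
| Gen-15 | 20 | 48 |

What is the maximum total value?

132

Sort by value density: Gen-13 34/7≈4.86, Gen-7 37/11≈3.36, Gen-15 48/20≈2.4, Gen-16 10/12≈0.833, Gen-17 9/12≈0.75.
Take all of Gen-13 (7 L, value 34) → 47 L left.
Take all of Gen-7 (11 L, value 37) → 36 L left.
All 20 L of Gen-15 fit (value 48) → 16 remain.
All 12 L of Gen-16 fit (value 10) → 4 remain.
Fill the last 4 L with part of Gen-17: 4/12 of it earns 3.
Total value = 132.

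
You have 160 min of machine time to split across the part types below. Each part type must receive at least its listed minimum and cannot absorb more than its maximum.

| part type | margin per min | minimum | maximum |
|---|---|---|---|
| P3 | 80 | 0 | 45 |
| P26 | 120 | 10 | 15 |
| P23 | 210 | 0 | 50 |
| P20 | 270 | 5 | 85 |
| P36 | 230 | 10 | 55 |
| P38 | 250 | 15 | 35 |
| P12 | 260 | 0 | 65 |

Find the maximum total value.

Meeting every minimum uses 0+10+0+5+10+15+0 = 40 min, leaving 120.
Rank by margin per min: P20 270 > P12 260 > P38 250 > P36 230 > P23 210 > P26 120 > P3 80.
P20 takes 80 more to reach its cap of 85 → 40 left.
P12: +40 (room for 65) → 40. Pool exhausted.
Total = 120×10 + 270×85 + 230×10 + 250×15 + 260×40 = 40600.

40600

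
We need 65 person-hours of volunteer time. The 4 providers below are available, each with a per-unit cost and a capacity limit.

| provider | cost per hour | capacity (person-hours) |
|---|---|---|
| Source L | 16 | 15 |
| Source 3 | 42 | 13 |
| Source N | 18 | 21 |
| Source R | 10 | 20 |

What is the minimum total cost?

1196

Use providers in increasing cost order.
Source R (10): use full 20 ; 45 person-hours to go.
Take 15 from Source L at 16 ; need 30 more.
Source N at 18: take all 21 person-hours ; 9 still needed.
Source 3 at 42: take 9 of its 13 ; requirement met.
Cost = 20×10 + 15×16 + 21×18 + 9×42 = 1196.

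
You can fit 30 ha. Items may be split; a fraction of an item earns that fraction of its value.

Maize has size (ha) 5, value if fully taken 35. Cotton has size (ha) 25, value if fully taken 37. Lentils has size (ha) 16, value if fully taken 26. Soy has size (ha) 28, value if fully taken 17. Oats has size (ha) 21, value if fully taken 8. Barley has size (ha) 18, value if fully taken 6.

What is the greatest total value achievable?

Best value per unit of size first: Maize 35/5≈7, Lentils 26/16≈1.62, Cotton 37/25≈1.48, Soy 17/28≈0.607, Oats 8/21≈0.381, Barley 6/18≈0.333.
Take all of Maize (5 ha, value 35) — 25 ha left.
Take all of Lentils (16 ha, value 26) — 9 ha left.
9 ha left: a 9/25 share of Cotton gives 37×9/25 = 13.32.
Total value = 74.32.

74.32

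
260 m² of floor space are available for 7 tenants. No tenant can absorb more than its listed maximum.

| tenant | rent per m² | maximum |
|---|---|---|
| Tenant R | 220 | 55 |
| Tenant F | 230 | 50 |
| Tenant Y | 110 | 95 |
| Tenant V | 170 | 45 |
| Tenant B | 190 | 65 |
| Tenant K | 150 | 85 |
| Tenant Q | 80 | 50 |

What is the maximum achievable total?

Order the tenants by rent per m²: Tenant F 230 > Tenant R 220 > Tenant B 190 > Tenant V 170 > Tenant K 150 > Tenant Y 110 > Tenant Q 80.
Give Tenant F 50 to hit its cap of 50 — 210 left.
Tenant R takes 55 to reach its cap of 55 — 155 left.
Tenant B: +65 to 65 (cap) — 90 left.
Tenant V takes 45 to reach its cap of 45 — 45 left.
Tenant K: +45 (room for 85) → 45. Pool exhausted.
Total = 220×55 + 230×50 + 170×45 + 190×65 + 150×45 = 50350.

50350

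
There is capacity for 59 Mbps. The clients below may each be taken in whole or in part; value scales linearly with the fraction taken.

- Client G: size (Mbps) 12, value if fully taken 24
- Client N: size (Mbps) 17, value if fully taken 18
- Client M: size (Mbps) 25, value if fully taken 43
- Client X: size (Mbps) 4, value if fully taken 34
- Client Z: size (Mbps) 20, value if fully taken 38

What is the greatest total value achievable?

135.56

Sort by value density: Client X 34/4≈8.5, Client G 24/12≈2, Client Z 38/20≈1.9, Client M 43/25≈1.72, Client N 18/17≈1.06.
Take all of Client X (4 Mbps, value 34) — 55 Mbps left.
All 12 Mbps of Client G fit (value 24) — 43 remain.
All 20 Mbps of Client Z fit (value 38) — 23 remain.
Only 23 Mbps remain; take 23/25 of Client M for value 43×23/25 = 39.56.
Total value = 135.56.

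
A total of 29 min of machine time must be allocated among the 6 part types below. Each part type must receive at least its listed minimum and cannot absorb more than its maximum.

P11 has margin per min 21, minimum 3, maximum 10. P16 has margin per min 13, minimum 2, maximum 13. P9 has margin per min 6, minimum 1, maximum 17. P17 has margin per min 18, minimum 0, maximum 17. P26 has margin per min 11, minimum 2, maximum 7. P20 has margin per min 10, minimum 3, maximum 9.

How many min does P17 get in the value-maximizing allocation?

11

Meeting every minimum uses 3+2+1+0+2+3 = 11 min, leaving 18.
Order the part types by margin per min: P11 21 > P17 18 > P16 13 > P26 11 > P20 10 > P9 6.
P11: +7 to 10 (cap) — 11 left.
P17 has room for 17 more but only 11 remain, so it gets 11.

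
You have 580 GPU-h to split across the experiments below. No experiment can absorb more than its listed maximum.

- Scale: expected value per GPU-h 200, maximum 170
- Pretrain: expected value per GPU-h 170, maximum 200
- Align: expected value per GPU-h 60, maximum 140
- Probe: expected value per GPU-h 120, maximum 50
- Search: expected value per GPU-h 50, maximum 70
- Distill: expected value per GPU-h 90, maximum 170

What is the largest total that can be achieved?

Order the experiments by expected value per GPU-h: Scale 200 > Pretrain 170 > Probe 120 > Distill 90 > Align 60 > Search 50.
Scale: +170 to 170 (cap) — 410 left.
Pretrain takes 200 to reach its cap of 200 — 210 left.
Probe: +50 to 50 (cap) — 160 left.
Distill: +160 (room for 170) → 160. Pool exhausted.
Total = 200×170 + 170×200 + 120×50 + 90×160 = 88400.

88400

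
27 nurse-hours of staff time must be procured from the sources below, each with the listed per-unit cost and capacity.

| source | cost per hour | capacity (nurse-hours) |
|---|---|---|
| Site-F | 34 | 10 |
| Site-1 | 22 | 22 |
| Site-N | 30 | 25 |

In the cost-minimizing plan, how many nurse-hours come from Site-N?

Cheapest first:
Site-1 at 22: take all 22 nurse-hours → 5 still needed.
Site-N at 30: take 5 of its 25 → requirement met.
Site-F: unused.

5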